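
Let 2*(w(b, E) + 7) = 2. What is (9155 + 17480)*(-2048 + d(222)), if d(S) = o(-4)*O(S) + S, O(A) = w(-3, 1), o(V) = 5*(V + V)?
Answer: -42243110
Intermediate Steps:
w(b, E) = -6 (w(b, E) = -7 + (½)*2 = -7 + 1 = -6)
o(V) = 10*V (o(V) = 5*(2*V) = 10*V)
O(A) = -6
d(S) = 240 + S (d(S) = (10*(-4))*(-6) + S = -40*(-6) + S = 240 + S)
(9155 + 17480)*(-2048 + d(222)) = (9155 + 17480)*(-2048 + (240 + 222)) = 26635*(-2048 + 462) = 26635*(-1586) = -42243110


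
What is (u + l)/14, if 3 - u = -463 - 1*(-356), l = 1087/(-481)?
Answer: 51823/6734 ≈ 7.6957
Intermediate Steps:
l = -1087/481 (l = 1087*(-1/481) = -1087/481 ≈ -2.2599)
u = 110 (u = 3 - (-463 - 1*(-356)) = 3 - (-463 + 356) = 3 - 1*(-107) = 3 + 107 = 110)
(u + l)/14 = (110 - 1087/481)/14 = (51823/481)*(1/14) = 51823/6734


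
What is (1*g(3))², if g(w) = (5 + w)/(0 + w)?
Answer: 64/9 ≈ 7.1111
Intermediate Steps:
g(w) = (5 + w)/w
(1*g(3))² = (1*((5 + 3)/3))² = (1*((⅓)*8))² = (1*(8/3))² = (8/3)² = 64/9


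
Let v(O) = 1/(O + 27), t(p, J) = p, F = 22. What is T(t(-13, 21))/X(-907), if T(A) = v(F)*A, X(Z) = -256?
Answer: 13/12544 ≈ 0.0010364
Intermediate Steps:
v(O) = 1/(27 + O)
T(A) = A/49 (T(A) = A/(27 + 22) = A/49)
T(t(-13, 21))/X(-907) = ((1/49)*(-13))/(-256) = -13/49*(-1/256) = 13/12544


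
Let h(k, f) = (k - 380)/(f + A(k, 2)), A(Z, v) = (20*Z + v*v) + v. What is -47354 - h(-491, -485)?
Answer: -487699717/10299 ≈ -47354.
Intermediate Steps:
A(Z, v) = v + v**2 + 20*Z (A(Z, v) = (20*Z + v**2) + v = (v**2 + 20*Z) + v = v + v**2 + 20*Z)
h(k, f) = (-380 + k)/(6 + f + 20*k) (h(k, f) = (k - 380)/(f + (2 + 2**2 + 20*k)) = (-380 + k)/(f + (2 + 4 + 20*k)) = (-380 + k)/(f + (6 + 20*k)) = (-380 + k)/(6 + f + 20*k))
-47354 - h(-491, -485) = -47354 - (-380 - 491)/(6 - 485 + 20*(-491)) = -47354 - (-871)/(6 - 485 - 9820) = -47354 - (-871)/(-10299) = -47354 - (-1)*(-871)/10299 = -47354 - 1*871/10299 = -47354 - 871/10299 = -487699717/10299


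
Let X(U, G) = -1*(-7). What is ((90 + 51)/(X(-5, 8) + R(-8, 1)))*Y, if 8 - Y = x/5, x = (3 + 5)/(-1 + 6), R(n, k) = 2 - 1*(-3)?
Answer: 2256/25 ≈ 90.240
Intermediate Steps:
R(n, k) = 5 (R(n, k) = 2 + 3 = 5)
X(U, G) = 7
x = 8/5 ≈ 1.6000
Y = 192/25 (Y = 8 - 8/(5*5) = 8 - 1*8/25 = 8 - 8/25 = 192/25 ≈ 7.6800)
((90 + 51)/(X(-5, 8) + R(-8, 1)))*Y = ((90 + 51)/(7 + 5))*(192/25) = (141/12)*(192/25) = (141*(1/12))*(192/25) = (47/4)*(192/25) = 2256/25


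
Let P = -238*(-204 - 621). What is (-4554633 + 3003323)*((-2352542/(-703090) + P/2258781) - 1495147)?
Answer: 17540712926725722552308/7562506349 ≈ 2.3194e+12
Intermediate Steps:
P = 196350 (P = -238*(-825) = 196350)
(-4554633 + 3003323)*((-2352542/(-703090) + P/2258781) - 1495147) = (-4554633 + 3003323)*((-2352542/(-703090) + 196350/2258781) - 1495147) = -1551310*((-2352542*(-1/703090) + 196350*(1/2258781)) - 1495147) = -1551310*((1176271/351545 + 9350/107561) - 1495147) = -1551310*(129807830781/37812531745 - 1495147) = -1551310*(-56535163593110734/37812531745) = 17540712926725722552308/7562506349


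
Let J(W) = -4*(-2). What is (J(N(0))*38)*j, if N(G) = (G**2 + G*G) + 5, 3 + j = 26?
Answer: 6992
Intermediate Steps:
j = 23 (j = -3 + 26 = 23)
N(G) = 5 + 2*G**2 (N(G) = (G**2 + G**2) + 5 = 2*G**2 + 5 = 5 + 2*G**2)
J(W) = 8
(J(N(0))*38)*j = (8*38)*23 = 304*23 = 6992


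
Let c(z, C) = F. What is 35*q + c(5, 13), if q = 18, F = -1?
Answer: 629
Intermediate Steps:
c(z, C) = -1
35*q + c(5, 13) = 35*18 - 1 = 630 - 1 = 629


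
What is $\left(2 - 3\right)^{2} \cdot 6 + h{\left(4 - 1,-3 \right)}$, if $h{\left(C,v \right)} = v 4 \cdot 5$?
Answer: $-54$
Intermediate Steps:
$h{\left(C,v \right)} = 20 v$ ($h{\left(C,v \right)} = 4 v 5 = 20 v$)
$\left(2 - 3\right)^{2} \cdot 6 + h{\left(4 - 1,-3 \right)} = \left(2 - 3\right)^{2} \cdot 6 + 20 \left(-3\right) = \left(-1\right)^{2} \cdot 6 - 60 = 1 \cdot 6 - 60 = 6 - 60 = -54$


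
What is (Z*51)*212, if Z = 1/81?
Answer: 3604/27 ≈ 133.48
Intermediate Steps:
Z = 1/81 ≈ 0.012346
(Z*51)*212 = ((1/81)*51)*212 = (17/27)*212 = 3604/27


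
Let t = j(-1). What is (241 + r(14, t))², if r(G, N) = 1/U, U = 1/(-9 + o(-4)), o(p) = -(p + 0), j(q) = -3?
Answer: 55696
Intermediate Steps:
t = -3
o(p) = -p
U = -⅕ (U = 1/(-9 - 1*(-4)) = 1/(-9 + 4) = 1/(-5) = -⅕ ≈ -0.20000)
r(G, N) = -5 (r(G, N) = 1/(-⅕) = -5)
(241 + r(14, t))² = (241 - 5)² = 236² = 55696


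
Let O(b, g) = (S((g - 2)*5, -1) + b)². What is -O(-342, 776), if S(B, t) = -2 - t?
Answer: -117649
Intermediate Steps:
O(b, g) = (-1 + b)² (O(b, g) = ((-2 - 1*(-1)) + b)² = ((-2 + 1) + b)² = (-1 + b)²)
-O(-342, 776) = -(-1 - 342)² = -1*(-343)² = -1*117649 = -117649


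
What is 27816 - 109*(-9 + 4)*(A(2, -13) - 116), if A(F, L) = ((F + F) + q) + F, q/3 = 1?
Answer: -30499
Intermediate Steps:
q = 3 (q = 3*1 = 3)
A(F, L) = 3 + 3*F (A(F, L) = ((F + F) + 3) + F = (2*F + 3) + F = (3 + 2*F) + F = 3 + 3*F)
27816 - 109*(-9 + 4)*(A(2, -13) - 116) = 27816 - 109*(-9 + 4)*((3 + 3*2) - 116) = 27816 - (-545)*((3 + 6) - 116) = 27816 - (-545)*(9 - 116) = 27816 - (-545)*(-107) = 27816 - 109*535 = 27816 - 58315 = -30499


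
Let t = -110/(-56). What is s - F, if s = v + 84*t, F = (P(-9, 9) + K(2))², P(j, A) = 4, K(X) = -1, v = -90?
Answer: 66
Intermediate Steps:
t = 55/28 (t = -110*(-1/56) = 55/28 ≈ 1.9643)
F = 9 (F = (4 - 1)² = 3² = 9)
s = 75 (s = -90 + 84*(55/28) = -90 + 165 = 75)
s - F = 75 - 1*9 = 75 - 9 = 66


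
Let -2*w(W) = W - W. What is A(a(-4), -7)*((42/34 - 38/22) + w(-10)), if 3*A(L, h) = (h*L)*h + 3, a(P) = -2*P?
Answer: -36340/561 ≈ -64.777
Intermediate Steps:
A(L, h) = 1 + L*h²/3 (A(L, h) = ((h*L)*h + 3)/3 = ((L*h)*h + 3)/3 = (L*h² + 3)/3 = (3 + L*h²)/3 = 1 + L*h²/3)
w(W) = 0 (w(W) = -(W - W)/2 = -½*0 = 0)
A(a(-4), -7)*((42/34 - 38/22) + w(-10)) = (1 + (⅓)*(-2*(-4))*(-7)²)*((42/34 - 38/22) + 0) = (1 + (⅓)*8*49)*((42*(1/34) - 38*1/22) + 0) = (1 + 392/3)*((21/17 - 19/11) + 0) = 395*(-92/187 + 0)/3 = (395/3)*(-92/187) = -36340/561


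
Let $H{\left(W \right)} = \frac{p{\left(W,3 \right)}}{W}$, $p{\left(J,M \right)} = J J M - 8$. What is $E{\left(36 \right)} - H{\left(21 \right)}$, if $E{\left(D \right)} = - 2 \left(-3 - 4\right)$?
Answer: $- \frac{1021}{21} \approx -48.619$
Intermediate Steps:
$p{\left(J,M \right)} = -8 + M J^{2}$ ($p{\left(J,M \right)} = J^{2} M - 8 = M J^{2} - 8 = -8 + M J^{2}$)
$H{\left(W \right)} = \frac{-8 + 3 W^{2}}{W}$
$E{\left(D \right)} = 14$ ($E{\left(D \right)} = \left(-2\right) \left(-7\right) = 14$)
$E{\left(36 \right)} - H{\left(21 \right)} = 14 - \left(- \frac{8}{21} + 3 \cdot 21\right) = 14 - \left(\left(-8\right) \frac{1}{21} + 63\right) = 14 - \left(- \frac{8}{21} + 63\right) = 14 - \frac{1315}{21} = - \frac{1021}{21}$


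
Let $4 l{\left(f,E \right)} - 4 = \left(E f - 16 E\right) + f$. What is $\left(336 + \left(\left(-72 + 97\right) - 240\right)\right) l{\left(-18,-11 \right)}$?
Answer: $10890$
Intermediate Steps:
$l{\left(f,E \right)} = 1 - 4 E + \frac{f}{4} + \frac{E f}{4}$ ($l{\left(f,E \right)} = 1 + \frac{\left(E f - 16 E\right) + f}{4} = 1 + \frac{\left(- 16 E + E f\right) + f}{4} = 1 + \frac{f - 16 E + E f}{4} = 1 + \left(- 4 E + \frac{f}{4} + \frac{E f}{4}\right) = 1 - 4 E + \frac{f}{4} + \frac{E f}{4}$)
$\left(336 + \left(\left(-72 + 97\right) - 240\right)\right) l{\left(-18,-11 \right)} = \left(336 + \left(\left(-72 + 97\right) - 240\right)\right) \left(1 - -44 + \frac{1}{4} \left(-18\right) + \frac{1}{4} \left(-11\right) \left(-18\right)\right) = \left(336 + \left(25 - 240\right)\right) \left(1 + 44 - \frac{9}{2} + \frac{99}{2}\right) = \left(336 - 215\right) 90 = 121 \cdot 90 = 10890$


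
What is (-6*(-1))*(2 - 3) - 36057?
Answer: -36063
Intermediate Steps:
(-6*(-1))*(2 - 3) - 36057 = 6*(-1) - 36057 = -6 - 36057 = -36063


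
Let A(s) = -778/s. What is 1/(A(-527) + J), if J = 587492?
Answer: 527/309609062 ≈ 1.7021e-6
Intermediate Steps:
1/(A(-527) + J) = 1/(-778/(-527) + 587492) = 1/(-778*(-1/527) + 587492) = 1/(778/527 + 587492) = 1/(309609062/527) = 527/309609062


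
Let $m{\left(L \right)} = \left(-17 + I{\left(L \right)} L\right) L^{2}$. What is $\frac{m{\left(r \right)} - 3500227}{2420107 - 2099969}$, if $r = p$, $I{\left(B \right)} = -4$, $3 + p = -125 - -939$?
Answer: $- \frac{1074164204}{160069} \approx -6710.6$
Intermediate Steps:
$p = 811$ ($p = -3 - -814 = -3 + \left(-125 + 939\right) = -3 + 814 = 811$)
$r = 811$
$m{\left(L \right)} = L^{2} \left(-17 - 4 L\right)$ ($m{\left(L \right)} = \left(-17 - 4 L\right) L^{2} = L^{2} \left(-17 - 4 L\right)$)
$\frac{m{\left(r \right)} - 3500227}{2420107 - 2099969} = \frac{811^{2} \left(-17 - 3244\right) - 3500227}{2420107 - 2099969} = \frac{657721 \left(-17 - 3244\right) - 3500227}{320138} = \left(657721 \left(-3261\right) - 3500227\right) \frac{1}{320138} = \left(-2144828181 - 3500227\right) \frac{1}{320138} = \left(-2148328408\right) \frac{1}{320138} = - \frac{1074164204}{160069}$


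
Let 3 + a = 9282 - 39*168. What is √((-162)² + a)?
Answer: 3*√3219 ≈ 170.21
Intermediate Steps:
a = 2727 (a = -3 + (9282 - 39*168) = -3 + (9282 - 1*6552) = -3 + (9282 - 6552) = -3 + 2730 = 2727)
√((-162)² + a) = √((-162)² + 2727) = √(26244 + 2727) = √28971 = 3*√3219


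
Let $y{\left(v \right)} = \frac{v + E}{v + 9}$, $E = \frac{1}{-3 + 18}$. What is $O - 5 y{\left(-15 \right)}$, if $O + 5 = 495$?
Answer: $\frac{4298}{9} \approx 477.56$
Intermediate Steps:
$E = \frac{1}{15} \approx 0.066667$
$O = 490$ ($O = -5 + 495 = 490$)
$y{\left(v \right)} = \frac{\frac{1}{15} + v}{9 + v}$ ($y{\left(v \right)} = \frac{v + \frac{1}{15}}{v + 9} = \frac{\frac{1}{15} + v}{9 + v}$)
$O - 5 y{\left(-15 \right)} = 490 - 5 \frac{\frac{1}{15} - 15}{9 - 15} = 490 - 5 \frac{1}{-6} \left(- \frac{224}{15}\right) = 490 - 5 \left(\left(- \frac{1}{6}\right) \left(- \frac{224}{15}\right)\right) = 490 - \frac{112}{9} = \frac{4298}{9}$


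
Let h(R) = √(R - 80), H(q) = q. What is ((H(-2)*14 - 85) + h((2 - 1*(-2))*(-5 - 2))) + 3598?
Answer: 3485 + 6*I*√3 ≈ 3485.0 + 10.392*I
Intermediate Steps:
h(R) = √(-80 + R)
((H(-2)*14 - 85) + h((2 - 1*(-2))*(-5 - 2))) + 3598 = ((-2*14 - 85) + √(-80 + (2 - 1*(-2))*(-5 - 2))) + 3598 = ((-28 - 85) + √(-80 + (2 + 2)*(-7))) + 3598 = (-113 + √(-80 + 4*(-7))) + 3598 = (-113 + √(-80 - 28)) + 3598 = (-113 + √(-108)) + 3598 = (-113 + 6*I*√3) + 3598 = 3485 + 6*I*√3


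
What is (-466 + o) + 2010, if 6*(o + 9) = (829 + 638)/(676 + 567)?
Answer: 3816499/2486 ≈ 1535.2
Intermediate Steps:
o = -21885/2486 (o = -9 + ((829 + 638)/(676 + 567))/6 = -9 + (1467/1243)/6 = -9 + (1467*(1/1243))/6 = -9 + (⅙)*(1467/1243) = -9 + 489/2486 = -21885/2486 ≈ -8.8033)
(-466 + o) + 2010 = (-466 - 21885/2486) + 2010 = -1180361/2486 + 2010 = 3816499/2486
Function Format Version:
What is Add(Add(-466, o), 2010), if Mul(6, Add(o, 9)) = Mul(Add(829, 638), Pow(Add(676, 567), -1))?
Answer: Rational(3816499, 2486) ≈ 1535.2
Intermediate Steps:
o = Rational(-21885, 2486) (o = Add(-9, Mul(Rational(1, 6), Mul(Add(829, 638), Pow(Add(676, 567), -1)))) = Add(-9, Mul(Rational(1, 6), Mul(1467, Pow(1243, -1)))) = Add(-9, Mul(Rational(1, 6), Mul(1467, Rational(1, 1243)))) = Add(-9, Mul(Rational(1, 6), Rational(1467, 1243))) = Add(-9, Rational(489, 2486)) = Rational(-21885, 2486) ≈ -8.8033)
Add(Add(-466, o), 2010) = Add(Add(-466, Rational(-21885, 2486)), 2010) = Add(Rational(-1180361, 2486), 2010) = Rational(3816499, 2486)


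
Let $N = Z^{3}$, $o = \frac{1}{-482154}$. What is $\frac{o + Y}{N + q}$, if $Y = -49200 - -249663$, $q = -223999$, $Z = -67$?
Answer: $- \frac{96654037301}{253016097348} \approx -0.38201$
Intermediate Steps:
$Y = 200463$ ($Y = -49200 + 249663 = 200463$)
$o = - \frac{1}{482154} \approx -2.074 \cdot 10^{-6}$
$N = -300763$ ($N = \left(-67\right)^{3} = -300763$)
$\frac{o + Y}{N + q} = \frac{- \frac{1}{482154} + 200463}{-300763 - 223999} = \frac{96654037301}{482154 \left(-524762\right)} = \frac{96654037301}{482154} \left(- \frac{1}{524762}\right) = - \frac{96654037301}{253016097348}$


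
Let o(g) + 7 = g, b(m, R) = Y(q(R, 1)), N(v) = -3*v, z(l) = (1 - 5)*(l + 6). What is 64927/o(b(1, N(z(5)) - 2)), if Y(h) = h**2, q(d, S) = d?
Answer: 64927/16893 ≈ 3.8434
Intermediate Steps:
z(l) = -24 - 4*l (z(l) = -4*(6 + l) = -24 - 4*l)
b(m, R) = R**2
o(g) = -7 + g
64927/o(b(1, N(z(5)) - 2)) = 64927/(-7 + (-3*(-24 - 4*5) - 2)**2) = 64927/(-7 + (-3*(-24 - 20) - 2)**2) = 64927/(-7 + (-3*(-44) - 2)**2) = 64927/(-7 + (132 - 2)**2) = 64927/(-7 + 130**2) = 64927/(-7 + 16900) = 64927/16893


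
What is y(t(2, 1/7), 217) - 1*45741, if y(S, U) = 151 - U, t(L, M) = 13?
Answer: -45807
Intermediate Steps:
y(t(2, 1/7), 217) - 1*45741 = (151 - 1*217) - 1*45741 = (151 - 217) - 45741 = -66 - 45741 = -45807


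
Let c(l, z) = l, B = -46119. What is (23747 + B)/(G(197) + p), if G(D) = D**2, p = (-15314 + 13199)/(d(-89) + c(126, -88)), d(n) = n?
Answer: -413882/716909 ≈ -0.57731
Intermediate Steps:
p = -2115/37 (p = (-15314 + 13199)/(-89 + 126) = -2115/37 ≈ -57.162)
(23747 + B)/(G(197) + p) = (23747 - 46119)/(197**2 - 2115/37) = -22372/(38809 - 2115/37) = -22372/1433818/37 = -22372*37/1433818 = -413882/716909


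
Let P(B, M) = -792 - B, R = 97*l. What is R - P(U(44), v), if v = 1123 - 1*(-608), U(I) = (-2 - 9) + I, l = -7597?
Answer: -736084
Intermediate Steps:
U(I) = -11 + I
R = -736909 (R = 97*(-7597) = -736909)
v = 1731 (v = 1123 + 608 = 1731)
R - P(U(44), v) = -736909 - (-792 - (-11 + 44)) = -736909 - (-792 - 1*33) = -736909 - (-792 - 33) = -736909 - 1*(-825) = -736909 + 825 = -736084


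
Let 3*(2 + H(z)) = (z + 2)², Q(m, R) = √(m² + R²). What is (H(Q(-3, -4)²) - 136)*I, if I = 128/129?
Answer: 4480/43 ≈ 104.19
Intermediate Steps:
Q(m, R) = √(R² + m²)
I = 128/129 (I = 128*(1/129) = 128/129 ≈ 0.99225)
H(z) = -2 + (2 + z)²/3 (H(z) = -2 + (z + 2)²/3 = -2 + (2 + z)²/3)
(H(Q(-3, -4)²) - 136)*I = ((-2 + (2 + (√((-4)² + (-3)²))²)²/3) - 136)*(128/129) = ((-2 + (2 + (√(16 + 9))²)²/3) - 136)*(128/129) = ((-2 + (2 + (√25)²)²/3) - 136)*(128/129) = ((-2 + (2 + 5²)²/3) - 136)*(128/129) = ((-2 + (2 + 25)²/3) - 136)*(128/129) = ((-2 + (⅓)*27²) - 136)*(128/129) = ((-2 + (⅓)*729) - 136)*(128/129) = ((-2 + 243) - 136)*(128/129) = (241 - 136)*(128/129) = 105*(128/129) = 4480/43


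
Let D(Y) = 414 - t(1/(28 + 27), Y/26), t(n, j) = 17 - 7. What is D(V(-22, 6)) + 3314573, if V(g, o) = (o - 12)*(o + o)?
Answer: 3314977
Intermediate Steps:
V(g, o) = 2*o*(-12 + o) (V(g, o) = (-12 + o)*(2*o) = 2*o*(-12 + o))
t(n, j) = 10
D(Y) = 404 (D(Y) = 414 - 1*10 = 414 - 10 = 404)
D(V(-22, 6)) + 3314573 = 404 + 3314573 = 3314977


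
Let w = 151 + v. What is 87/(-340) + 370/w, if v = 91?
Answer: 52373/41140 ≈ 1.2730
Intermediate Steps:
w = 242 (w = 151 + 91 = 242)
87/(-340) + 370/w = 87/(-340) + 370/242 = 87*(-1/340) + 370*(1/242) = -87/340 + 185/121 = 52373/41140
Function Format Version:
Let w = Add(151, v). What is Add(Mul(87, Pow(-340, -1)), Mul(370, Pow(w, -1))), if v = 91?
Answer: Rational(52373, 41140) ≈ 1.2730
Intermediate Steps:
w = 242 (w = Add(151, 91) = 242)
Add(Mul(87, Pow(-340, -1)), Mul(370, Pow(w, -1))) = Add(Mul(87, Pow(-340, -1)), Mul(370, Pow(242, -1))) = Add(Mul(87, Rational(-1, 340)), Mul(370, Rational(1, 242))) = Add(Rational(-87, 340), Rational(185, 121)) = Rational(52373, 41140)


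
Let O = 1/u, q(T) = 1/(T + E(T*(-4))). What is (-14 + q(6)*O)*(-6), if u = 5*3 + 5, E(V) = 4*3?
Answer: 5039/60 ≈ 83.983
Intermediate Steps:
E(V) = 12
q(T) = 1/(12 + T) (q(T) = 1/(T + 12) = 1/(12 + T))
u = 20 (u = 15 + 5 = 20)
O = 1/20 ≈ 0.050000
(-14 + q(6)*O)*(-6) = (-14 + (1/20)/(12 + 6))*(-6) = (-14 + (1/20)/18)*(-6) = (-14 + (1/18)*(1/20))*(-6) = (-14 + 1/360)*(-6) = -5039/360*(-6) = 5039/60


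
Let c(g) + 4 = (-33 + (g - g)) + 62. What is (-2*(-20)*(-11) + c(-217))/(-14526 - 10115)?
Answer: 415/24641 ≈ 0.016842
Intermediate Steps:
c(g) = 25 (c(g) = -4 + ((-33 + (g - g)) + 62) = -4 + ((-33 + 0) + 62) = -4 + (-33 + 62) = -4 + 29 = 25)
(-2*(-20)*(-11) + c(-217))/(-14526 - 10115) = (-2*(-20)*(-11) + 25)/(-14526 - 10115) = (40*(-11) + 25)/(-24641) = (-440 + 25)*(-1/24641) = -415*(-1/24641) = 415/24641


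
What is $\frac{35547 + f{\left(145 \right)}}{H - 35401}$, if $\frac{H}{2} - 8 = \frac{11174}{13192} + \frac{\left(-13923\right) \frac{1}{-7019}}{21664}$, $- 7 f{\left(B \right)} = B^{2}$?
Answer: $- \frac{28560505835311168}{31052816343837715} \approx -0.91974$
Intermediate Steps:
$f{\left(B \right)} = - \frac{B^{2}}{7}$
$H = \frac{2218382681947}{125373153392}$ ($H = 16 + 2 \left(\frac{11174}{13192} + \frac{\left(-13923\right) \frac{1}{-7019}}{21664}\right) = 16 + 2 \left(11174 \cdot \frac{1}{13192} + \left(-13923\right) \left(- \frac{1}{7019}\right) \frac{1}{21664}\right) = 16 + 2 \left(\frac{5587}{6596} + \frac{13923}{7019} \cdot \frac{1}{21664}\right) = 16 + 2 \left(\frac{5587}{6596} + \frac{13923}{152059616}\right) = 16 + 2 \cdot \frac{212412227675}{250746306784} = 16 + \frac{212412227675}{125373153392} = \frac{2218382681947}{125373153392} \approx 17.694$)
$\frac{35547 + f{\left(145 \right)}}{H - 35401} = \frac{35547 - \frac{145^{2}}{7}}{\frac{2218382681947}{125373153392} - 35401} = \frac{35547 - \frac{21025}{7}}{- \frac{4436116620548245}{125373153392}} = \left(35547 - \frac{21025}{7}\right) \left(- \frac{125373153392}{4436116620548245}\right) = \frac{227804}{7} \left(- \frac{125373153392}{4436116620548245}\right) = - \frac{28560505835311168}{31052816343837715}$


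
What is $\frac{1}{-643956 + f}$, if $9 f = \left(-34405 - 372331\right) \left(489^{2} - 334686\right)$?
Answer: $\frac{3}{12954643412} \approx 2.3158 \cdot 10^{-10}$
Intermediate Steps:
$f = \frac{12956575280}{3}$ ($f = \frac{\left(-34405 - 372331\right) \left(489^{2} - 334686\right)}{9} = \frac{\left(-406736\right) \left(239121 - 334686\right)}{9} = \frac{\left(-406736\right) \left(-95565\right)}{9} = \frac{1}{9} \cdot 38869725840 = \frac{12956575280}{3} \approx 4.3189 \cdot 10^{9}$)
$\frac{1}{-643956 + f} = \frac{1}{-643956 + \frac{12956575280}{3}} = \frac{1}{\frac{12954643412}{3}} = \frac{3}{12954643412}$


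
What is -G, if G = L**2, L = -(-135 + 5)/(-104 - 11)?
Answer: -676/529 ≈ -1.2779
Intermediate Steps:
L = -26/23 (L = -(-130)/(-115) = -(-130)*(-1)/115 = -1*26/23 = -26/23 ≈ -1.1304)
G = 676/529 (G = (-26/23)**2 = 676/529 ≈ 1.2779)
-G = -1*676/529 = -676/529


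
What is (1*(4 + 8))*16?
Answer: 192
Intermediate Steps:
(1*(4 + 8))*16 = (1*12)*16 = 12*16 = 192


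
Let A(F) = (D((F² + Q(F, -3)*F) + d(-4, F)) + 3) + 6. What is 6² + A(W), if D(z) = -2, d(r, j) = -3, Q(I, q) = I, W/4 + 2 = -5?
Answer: 43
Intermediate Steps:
W = -28 (W = -8 + 4*(-5) = -8 - 20 = -28)
A(F) = 7 (A(F) = (-2 + 3) + 6 = 1 + 6 = 7)
6² + A(W) = 6² + 7 = 36 + 7 = 43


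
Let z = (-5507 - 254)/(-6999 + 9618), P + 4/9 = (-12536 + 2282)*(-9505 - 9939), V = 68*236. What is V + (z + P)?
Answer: 522215037131/2619 ≈ 1.9939e+8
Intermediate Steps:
V = 16048
P = 1794408980/9 (P = -4/9 + (-12536 + 2282)*(-9505 - 9939) = -4/9 - 10254*(-19444) = -4/9 + 199378776 = 1794408980/9 ≈ 1.9938e+8)
z = -5761/2619 ≈ -2.1997
V + (z + P) = 16048 + (-5761/2619 + 1794408980/9) = 16048 + 522173007419/2619 = 522215037131/2619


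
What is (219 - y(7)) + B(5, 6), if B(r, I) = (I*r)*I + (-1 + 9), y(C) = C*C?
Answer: 358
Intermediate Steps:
y(C) = C²
B(r, I) = 8 + r*I² (B(r, I) = r*I² + 8 = 8 + r*I²)
(219 - y(7)) + B(5, 6) = (219 - 1*7²) + (8 + 5*6²) = (219 - 1*49) + (8 + 5*36) = (219 - 49) + (8 + 180) = 170 + 188 = 358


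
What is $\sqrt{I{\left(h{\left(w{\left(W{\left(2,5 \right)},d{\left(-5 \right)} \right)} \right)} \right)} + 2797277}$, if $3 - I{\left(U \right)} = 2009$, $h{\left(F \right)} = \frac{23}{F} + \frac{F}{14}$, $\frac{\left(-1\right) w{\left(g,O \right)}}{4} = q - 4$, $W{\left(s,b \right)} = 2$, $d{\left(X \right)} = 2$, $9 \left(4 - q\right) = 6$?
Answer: $\sqrt{2795271} \approx 1671.9$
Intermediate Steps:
$q = \frac{10}{3}$ ($q = 4 - \frac{2}{3} = \frac{10}{3} \approx 3.3333$)
$w{\left(g,O \right)} = \frac{8}{3}$ ($w{\left(g,O \right)} = - 4 \left(\frac{10}{3} - 4\right) = \left(-4\right) \left(- \frac{2}{3}\right) = \frac{8}{3}$)
$h{\left(F \right)} = \frac{23}{F} + \frac{F}{14}$ ($h{\left(F \right)} = \frac{23}{F} + F \frac{1}{14} = \frac{23}{F} + \frac{F}{14}$)
$I{\left(U \right)} = -2006$ ($I{\left(U \right)} = 3 - 2009 = -2006$)
$\sqrt{I{\left(h{\left(w{\left(W{\left(2,5 \right)},d{\left(-5 \right)} \right)} \right)} \right)} + 2797277} = \sqrt{-2006 + 2797277} = \sqrt{2795271}$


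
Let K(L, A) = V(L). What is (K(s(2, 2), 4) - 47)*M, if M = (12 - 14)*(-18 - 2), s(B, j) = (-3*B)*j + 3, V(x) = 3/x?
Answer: -5680/3 ≈ -1893.3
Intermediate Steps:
s(B, j) = 3 - 3*B*j (s(B, j) = -3*B*j + 3 = 3 - 3*B*j)
K(L, A) = 3/L
M = 40 (M = -2*(-20) = 40)
(K(s(2, 2), 4) - 47)*M = (3/(3 - 3*2*2) - 47)*40 = (3/(3 - 12) - 47)*40 = (3/(-9) - 47)*40 = (3*(-⅑) - 47)*40 = (-⅓ - 47)*40 = -142/3*40 = -5680/3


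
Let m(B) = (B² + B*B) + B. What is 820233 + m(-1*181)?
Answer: 885574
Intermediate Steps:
m(B) = B + 2*B² (m(B) = (B² + B²) + B = 2*B² + B = B + 2*B²)
820233 + m(-1*181) = 820233 + (-1*181)*(1 + 2*(-1*181)) = 820233 - 181*(1 + 2*(-181)) = 820233 - 181*(1 - 362) = 820233 - 181*(-361) = 820233 + 65341 = 885574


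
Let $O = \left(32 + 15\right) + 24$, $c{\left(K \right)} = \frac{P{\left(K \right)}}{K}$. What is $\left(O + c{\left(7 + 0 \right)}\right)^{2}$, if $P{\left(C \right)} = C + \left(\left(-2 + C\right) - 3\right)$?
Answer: $\frac{256036}{49} \approx 5225.2$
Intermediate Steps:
$P{\left(C \right)} = -5 + 2 C$ ($P{\left(C \right)} = C + \left(-5 + C\right) = -5 + 2 C$)
$c{\left(K \right)} = \frac{-5 + 2 K}{K}$
$O = 71$ ($O = 47 + 24 = 71$)
$\left(O + c{\left(7 + 0 \right)}\right)^{2} = \left(71 + \left(2 - \frac{5}{7 + 0}\right)\right)^{2} = \left(71 + \left(2 - \frac{5}{7}\right)\right)^{2} = \left(71 + \frac{9}{7}\right)^{2} = \left(\frac{506}{7}\right)^{2} = \frac{256036}{49}$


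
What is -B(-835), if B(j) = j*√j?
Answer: 835*I*√835 ≈ 24128.0*I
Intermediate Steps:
B(j) = j^(3/2)
-B(-835) = -(-835)^(3/2) = -(-835)*I*√835 = 835*I*√835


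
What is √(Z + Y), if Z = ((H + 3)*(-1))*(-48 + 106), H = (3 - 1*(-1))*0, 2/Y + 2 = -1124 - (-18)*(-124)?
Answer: I*√490514813/1679 ≈ 13.191*I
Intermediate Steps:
Y = -1/1679 (Y = 2/(-2 + (-1124 - (-18)*(-124))) = 2/(-2 + (-1124 - 1*2232)) = 2/(-2 + (-1124 - 2232)) = 2/(-2 - 3356) = 2/(-3358) = 2*(-1/3358) = -1/1679 ≈ -0.00059559)
H = 0 (H = (3 + 1)*0 = 4*0 = 0)
Z = -174 (Z = ((0 + 3)*(-1))*(-48 + 106) = (3*(-1))*58 = -3*58 = -174)
√(Z + Y) = √(-174 - 1/1679) = √(-292147/1679) = I*√490514813/1679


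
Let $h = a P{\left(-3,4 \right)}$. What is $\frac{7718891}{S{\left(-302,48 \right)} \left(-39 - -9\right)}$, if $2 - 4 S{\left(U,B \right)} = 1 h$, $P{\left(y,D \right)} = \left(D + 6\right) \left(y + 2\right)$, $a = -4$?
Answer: $\frac{7718891}{285} \approx 27084.0$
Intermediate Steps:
$P{\left(y,D \right)} = \left(2 + y\right) \left(6 + D\right)$ ($P{\left(y,D \right)} = \left(6 + D\right) \left(2 + y\right) = \left(2 + y\right) \left(6 + D\right)$)
$h = 40$ ($h = - 4 \left(12 + 2 \cdot 4 + 6 \left(-3\right) + 4 \left(-3\right)\right) = - 4 \left(12 + 8 - 18 - 12\right) = \left(-4\right) \left(-10\right) = 40$)
$S{\left(U,B \right)} = - \frac{19}{2}$ ($S{\left(U,B \right)} = \frac{1}{2} - \frac{1 \cdot 40}{4} = \frac{1}{2} - 10 = - \frac{19}{2}$)
$\frac{7718891}{S{\left(-302,48 \right)} \left(-39 - -9\right)} = \frac{7718891}{\left(- \frac{19}{2}\right) \left(-39 - -9\right)} = \frac{7718891}{\left(- \frac{19}{2}\right) \left(-39 + 9\right)} = \frac{7718891}{\left(- \frac{19}{2}\right) \left(-30\right)} = \frac{7718891}{285}$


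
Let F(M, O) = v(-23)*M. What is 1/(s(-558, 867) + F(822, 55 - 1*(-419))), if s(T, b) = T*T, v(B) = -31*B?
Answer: 1/897450 ≈ 1.1143e-6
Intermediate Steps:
s(T, b) = T²
F(M, O) = 713*M (F(M, O) = (-31*(-23))*M = 713*M)
1/(s(-558, 867) + F(822, 55 - 1*(-419))) = 1/((-558)² + 713*822) = 1/(311364 + 586086) = 1/897450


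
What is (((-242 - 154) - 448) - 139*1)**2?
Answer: 966289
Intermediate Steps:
(((-242 - 154) - 448) - 139*1)**2 = ((-396 - 448) - 139)**2 = (-844 - 139)**2 = (-983)**2 = 966289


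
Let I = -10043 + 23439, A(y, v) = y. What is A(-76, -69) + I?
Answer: 13320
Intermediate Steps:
I = 13396
A(-76, -69) + I = -76 + 13396 = 13320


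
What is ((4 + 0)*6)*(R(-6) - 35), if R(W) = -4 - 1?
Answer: -960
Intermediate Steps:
R(W) = -5
((4 + 0)*6)*(R(-6) - 35) = ((4 + 0)*6)*(-5 - 35) = (4*6)*(-40) = 24*(-40) = -960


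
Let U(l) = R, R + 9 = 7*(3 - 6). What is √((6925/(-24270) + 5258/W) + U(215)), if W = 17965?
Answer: I*√228070359931060230/87202110 ≈ 5.4766*I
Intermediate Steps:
R = -30 (R = -9 + 7*(3 - 6) = -9 + 7*(-3) = -9 - 21 = -30)
U(l) = -30
√((6925/(-24270) + 5258/W) + U(215)) = √((6925/(-24270) + 5258/17965) - 30) = √((6925*(-1/24270) + 5258*(1/17965)) - 30) = √((-1385/4854 + 5258/17965) - 30) = √(640807/87202110 - 30) = √(-2615422493/87202110) = I*√228070359931060230/87202110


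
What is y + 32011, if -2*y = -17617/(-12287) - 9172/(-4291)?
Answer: 3375276714463/105447034 ≈ 32009.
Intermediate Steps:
y = -188290911/105447034 (y = -(-17617/(-12287) - 9172/(-4291))/2 = -(-17617*(-1/12287) - 9172*(-1/4291))/2 = -(17617/12287 + 9172/4291)/2 = -½*188290911/52723517 = -188290911/105447034 ≈ -1.7856)
y + 32011 = -188290911/105447034 + 32011 = 3375276714463/105447034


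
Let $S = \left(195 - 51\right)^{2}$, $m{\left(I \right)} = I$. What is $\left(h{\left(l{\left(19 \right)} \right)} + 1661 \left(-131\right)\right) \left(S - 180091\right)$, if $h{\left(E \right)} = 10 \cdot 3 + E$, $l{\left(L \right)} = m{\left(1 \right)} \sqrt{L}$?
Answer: $34669433155 - 159355 \sqrt{19} \approx 3.4669 \cdot 10^{10}$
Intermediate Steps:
$l{\left(L \right)} = \sqrt{L}$ ($l{\left(L \right)} = 1 \sqrt{L} = \sqrt{L}$)
$h{\left(E \right)} = 30 + E$
$S = 20736$ ($S = 144^{2} = 20736$)
$\left(h{\left(l{\left(19 \right)} \right)} + 1661 \left(-131\right)\right) \left(S - 180091\right) = \left(\left(30 + \sqrt{19}\right) + 1661 \left(-131\right)\right) \left(20736 - 180091\right) = \left(\left(30 + \sqrt{19}\right) - 217591\right) \left(-159355\right) = \left(-217561 + \sqrt{19}\right) \left(-159355\right) = 34669433155 - 159355 \sqrt{19}$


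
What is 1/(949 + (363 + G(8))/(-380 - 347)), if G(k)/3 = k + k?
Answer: 727/689512 ≈ 0.0010544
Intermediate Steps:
G(k) = 6*k (G(k) = 3*(k + k) = 3*(2*k) = 6*k)
1/(949 + (363 + G(8))/(-380 - 347)) = 1/(949 + (363 + 6*8)/(-380 - 347)) = 1/(949 + (363 + 48)/(-727)) = 1/(949 + 411*(-1/727)) = 1/(949 - 411/727) = 1/(689512/727) = 727/689512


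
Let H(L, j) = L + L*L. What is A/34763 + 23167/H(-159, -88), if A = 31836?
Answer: 1605138413/873316086 ≈ 1.8380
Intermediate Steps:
H(L, j) = L + L**2
A/34763 + 23167/H(-159, -88) = 31836/34763 + 23167/((-159*(1 - 159))) = 31836*(1/34763) + 23167/((-159*(-158))) = 31836/34763 + 23167/25122 = 1605138413/873316086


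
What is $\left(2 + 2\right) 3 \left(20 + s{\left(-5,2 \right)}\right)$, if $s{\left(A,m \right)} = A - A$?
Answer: $240$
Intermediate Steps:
$s{\left(A,m \right)} = 0$
$\left(2 + 2\right) 3 \left(20 + s{\left(-5,2 \right)}\right) = \left(2 + 2\right) 3 \left(20 + 0\right) = 4 \cdot 3 \cdot 20 = 12 \cdot 20 = 240$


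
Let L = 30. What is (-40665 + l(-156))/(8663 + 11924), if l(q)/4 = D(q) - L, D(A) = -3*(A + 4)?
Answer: -38961/20587 ≈ -1.8925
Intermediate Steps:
D(A) = -12 - 3*A (D(A) = -3*(4 + A) = -12 - 3*A)
l(q) = -168 - 12*q (l(q) = 4*((-12 - 3*q) - 1*30) = 4*((-12 - 3*q) - 30) = 4*(-42 - 3*q) = -168 - 12*q)
(-40665 + l(-156))/(8663 + 11924) = (-40665 + (-168 - 12*(-156)))/(8663 + 11924) = (-40665 + (-168 + 1872))/20587 = (-40665 + 1704)*(1/20587) = -38961*1/20587 = -38961/20587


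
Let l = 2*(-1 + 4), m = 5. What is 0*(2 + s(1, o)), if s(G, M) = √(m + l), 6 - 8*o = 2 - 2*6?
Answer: 0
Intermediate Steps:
l = 6 (l = 2*3 = 6)
o = 2 (o = ¾ - (2 - 2*6)/8 = ¾ - (2 - 12)/8 = ¾ - ⅛*(-10) = ¾ + 5/4 = 2)
s(G, M) = √11 (s(G, M) = √(5 + 6) = √11)
0*(2 + s(1, o)) = 0*(2 + √11) = 0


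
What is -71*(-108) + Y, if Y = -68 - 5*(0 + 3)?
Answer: 7585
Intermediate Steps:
Y = -83 (Y = -68 - 5*3 = -68 - 1*15 = -68 - 15 = -83)
-71*(-108) + Y = -71*(-108) - 83 = 7668 - 83 = 7585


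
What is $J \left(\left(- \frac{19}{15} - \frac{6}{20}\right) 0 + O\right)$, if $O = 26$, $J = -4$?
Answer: $-104$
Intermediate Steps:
$J \left(\left(- \frac{19}{15} - \frac{6}{20}\right) 0 + O\right) = - 4 \left(\left(- \frac{19}{15} - \frac{6}{20}\right) 0 + 26\right) = - 4 \left(\left(\left(-19\right) \frac{1}{15} - \frac{3}{10}\right) 0 + 26\right) = - 4 \left(\left(- \frac{19}{15} - \frac{3}{10}\right) 0 + 26\right) = - 4 \left(\left(- \frac{47}{30}\right) 0 + 26\right) = - 4 \left(0 + 26\right) = \left(-4\right) 26 = -104$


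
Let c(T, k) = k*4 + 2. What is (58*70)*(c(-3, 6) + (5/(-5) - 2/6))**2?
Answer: 22232560/9 ≈ 2.4703e+6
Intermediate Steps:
c(T, k) = 2 + 4*k (c(T, k) = 4*k + 2 = 2 + 4*k)
(58*70)*(c(-3, 6) + (5/(-5) - 2/6))**2 = (58*70)*((2 + 4*6) + (5/(-5) - 2/6))**2 = 4060*((2 + 24) + (5*(-1/5) - 2*1/6))**2 = 4060*(26 + (-1 - 1/3))**2 = 4060*(26 - 4/3)**2 = 4060*(74/3)**2 = 4060*(5476/9) = 22232560/9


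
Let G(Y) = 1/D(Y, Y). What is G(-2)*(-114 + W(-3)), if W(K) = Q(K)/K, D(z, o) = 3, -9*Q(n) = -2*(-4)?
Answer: -3070/81 ≈ -37.901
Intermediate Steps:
Q(n) = -8/9 (Q(n) = -(-2)*(-4)/9 = -⅑*8 = -8/9)
W(K) = -8/(9*K)
G(Y) = ⅓ (G(Y) = 1/3 = ⅓)
G(-2)*(-114 + W(-3)) = (-114 - 8/9/(-3))/3 = (-114 - 8/9*(-⅓))/3 = (-114 + 8/27)/3 = (⅓)*(-3070/27) = -3070/81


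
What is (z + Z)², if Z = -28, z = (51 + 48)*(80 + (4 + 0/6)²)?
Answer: 89794576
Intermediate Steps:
z = 9504 (z = 99*(80 + (4 + 0*(⅙))²) = 99*(80 + (4 + 0)²) = 99*(80 + 4²) = 99*(80 + 16) = 99*96 = 9504)
(z + Z)² = (9504 - 28)² = 9476² = 89794576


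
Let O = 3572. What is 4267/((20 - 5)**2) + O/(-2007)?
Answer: 862241/50175 ≈ 17.185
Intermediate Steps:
4267/((20 - 5)**2) + O/(-2007) = 4267/((20 - 5)**2) + 3572/(-2007) = 4267/(15**2) + 3572*(-1/2007) = 4267/225 - 3572/2007 = 862241/50175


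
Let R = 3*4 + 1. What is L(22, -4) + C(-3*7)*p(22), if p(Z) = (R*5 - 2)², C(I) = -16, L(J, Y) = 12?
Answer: -63492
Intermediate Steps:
R = 13 (R = 12 + 1 = 13)
p(Z) = 3969 (p(Z) = (13*5 - 2)² = (65 - 2)² = 63² = 3969)
L(22, -4) + C(-3*7)*p(22) = 12 - 16*3969 = 12 - 63504 = -63492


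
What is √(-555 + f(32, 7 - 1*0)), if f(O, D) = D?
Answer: 2*I*√137 ≈ 23.409*I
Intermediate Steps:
√(-555 + f(32, 7 - 1*0)) = √(-555 + (7 - 1*0)) = √(-555 + (7 + 0)) = √(-555 + 7) = √(-548) = 2*I*√137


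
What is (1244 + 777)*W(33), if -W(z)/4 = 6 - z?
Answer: 218268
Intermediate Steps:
W(z) = -24 + 4*z (W(z) = -4*(6 - z) = -24 + 4*z)
(1244 + 777)*W(33) = (1244 + 777)*(-24 + 4*33) = 2021*(-24 + 132) = 2021*108 = 218268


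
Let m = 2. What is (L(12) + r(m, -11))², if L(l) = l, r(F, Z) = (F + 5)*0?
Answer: 144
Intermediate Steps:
r(F, Z) = 0 (r(F, Z) = (5 + F)*0 = 0)
(L(12) + r(m, -11))² = (12 + 0)² = 12² = 144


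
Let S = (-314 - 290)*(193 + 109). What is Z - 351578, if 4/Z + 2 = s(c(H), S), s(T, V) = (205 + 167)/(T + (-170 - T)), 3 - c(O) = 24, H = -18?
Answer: -31290527/89 ≈ -3.5158e+5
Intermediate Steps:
c(O) = -21 (c(O) = 3 - 1*24 = 3 - 24 = -21)
S = -182408 (S = -604*302 = -182408)
s(T, V) = -186/85 (s(T, V) = 372/(-170) = 372*(-1/170) = -186/85)
Z = -85/89 (Z = 4/(-2 - 186/85) = 4/(-356/85) = 4*(-85/356) = -85/89 ≈ -0.95506)
Z - 351578 = -85/89 - 351578 = -31290527/89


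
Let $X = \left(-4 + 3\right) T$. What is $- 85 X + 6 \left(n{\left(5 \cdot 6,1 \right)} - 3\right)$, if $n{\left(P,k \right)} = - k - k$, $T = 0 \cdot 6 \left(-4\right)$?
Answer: $-30$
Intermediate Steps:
$T = 0$ ($T = 0 \left(-4\right) = 0$)
$X = 0$ ($X = \left(-4 + 3\right) 0 = \left(-1\right) 0 = 0$)
$n{\left(P,k \right)} = - 2 k$
$- 85 X + 6 \left(n{\left(5 \cdot 6,1 \right)} - 3\right) = \left(-85\right) 0 + 6 \left(\left(-2\right) 1 - 3\right) = 0 + 6 \left(-2 - 3\right) = 0 + 6 \left(-5\right) = 0 - 30 = -30$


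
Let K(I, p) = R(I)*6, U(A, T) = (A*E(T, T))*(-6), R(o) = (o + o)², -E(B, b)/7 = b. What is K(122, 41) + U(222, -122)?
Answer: -780312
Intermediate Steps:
E(B, b) = -7*b
R(o) = 4*o² (R(o) = (2*o)² = 4*o²)
U(A, T) = 42*A*T (U(A, T) = (A*(-7*T))*(-6) = -7*A*T*(-6) = 42*A*T)
K(I, p) = 24*I² (K(I, p) = (4*I²)*6 = 24*I²)
K(122, 41) + U(222, -122) = 24*122² + 42*222*(-122) = 24*14884 - 1137528 = 357216 - 1137528 = -780312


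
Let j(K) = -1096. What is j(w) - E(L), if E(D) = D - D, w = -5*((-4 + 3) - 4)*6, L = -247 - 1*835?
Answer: -1096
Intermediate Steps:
L = -1082 (L = -247 - 835 = -1082)
w = 150 (w = -5*(-1 - 4)*6 = -5*(-5)*6 = 25*6 = 150)
E(D) = 0
j(w) - E(L) = -1096 - 1*0 = -1096 + 0 = -1096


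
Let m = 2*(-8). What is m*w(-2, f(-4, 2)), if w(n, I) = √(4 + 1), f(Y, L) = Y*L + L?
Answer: -16*√5 ≈ -35.777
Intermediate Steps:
m = -16
f(Y, L) = L + L*Y (f(Y, L) = L*Y + L = L + L*Y)
w(n, I) = √5
m*w(-2, f(-4, 2)) = -16*√5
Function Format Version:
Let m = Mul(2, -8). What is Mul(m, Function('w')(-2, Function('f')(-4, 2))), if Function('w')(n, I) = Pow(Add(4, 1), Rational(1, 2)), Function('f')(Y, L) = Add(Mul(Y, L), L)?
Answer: Mul(-16, Pow(5, Rational(1, 2))) ≈ -35.777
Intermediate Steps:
m = -16
Function('f')(Y, L) = Add(L, Mul(L, Y)) (Function('f')(Y, L) = Add(Mul(L, Y), L) = Add(L, Mul(L, Y)))
Function('w')(n, I) = Pow(5, Rational(1, 2))
Mul(m, Function('w')(-2, Function('f')(-4, 2))) = Mul(-16, Pow(5, Rational(1, 2)))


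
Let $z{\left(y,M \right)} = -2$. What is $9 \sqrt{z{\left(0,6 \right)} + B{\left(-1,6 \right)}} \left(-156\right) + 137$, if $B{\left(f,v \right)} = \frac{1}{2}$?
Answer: $137 - 702 i \sqrt{6} \approx 137.0 - 1719.5 i$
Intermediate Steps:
$B{\left(f,v \right)} = \frac{1}{2}$
$9 \sqrt{z{\left(0,6 \right)} + B{\left(-1,6 \right)}} \left(-156\right) + 137 = 9 \sqrt{-2 + \frac{1}{2}} \left(-156\right) + 137 = 9 \sqrt{- \frac{3}{2}} \left(-156\right) + 137 = 9 \frac{i \sqrt{6}}{2} \left(-156\right) + 137 = \frac{9 i \sqrt{6}}{2} \left(-156\right) + 137 = - 702 i \sqrt{6} + 137 = 137 - 702 i \sqrt{6}$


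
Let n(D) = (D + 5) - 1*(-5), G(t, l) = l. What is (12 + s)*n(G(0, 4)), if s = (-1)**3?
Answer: 154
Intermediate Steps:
s = -1
n(D) = 10 + D (n(D) = (5 + D) + 5 = 10 + D)
(12 + s)*n(G(0, 4)) = (12 - 1)*(10 + 4) = 11*14 = 154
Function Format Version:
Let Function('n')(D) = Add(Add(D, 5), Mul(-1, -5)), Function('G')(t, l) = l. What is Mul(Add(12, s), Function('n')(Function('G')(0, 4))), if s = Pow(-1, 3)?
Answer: 154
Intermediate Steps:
s = -1
Function('n')(D) = Add(10, D) (Function('n')(D) = Add(Add(5, D), 5) = Add(10, D))
Mul(Add(12, s), Function('n')(Function('G')(0, 4))) = Mul(Add(12, -1), Add(10, 4)) = Mul(11, 14) = 154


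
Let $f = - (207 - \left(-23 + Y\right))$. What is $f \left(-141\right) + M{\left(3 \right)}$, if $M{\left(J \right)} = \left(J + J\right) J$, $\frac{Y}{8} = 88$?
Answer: $-66816$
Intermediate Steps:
$Y = 704$ ($Y = 8 \cdot 88 = 704$)
$M{\left(J \right)} = 2 J^{2}$ ($M{\left(J \right)} = 2 J J = 2 J^{2}$)
$f = 474$ ($f = - (207 - \left(-23 + 704\right)) = - (207 - 681) = \left(-1\right) \left(-474\right) = 474$)
$f \left(-141\right) + M{\left(3 \right)} = 474 \left(-141\right) + 2 \cdot 3^{2} = -66834 + 2 \cdot 9 = -66834 + 18 = -66816$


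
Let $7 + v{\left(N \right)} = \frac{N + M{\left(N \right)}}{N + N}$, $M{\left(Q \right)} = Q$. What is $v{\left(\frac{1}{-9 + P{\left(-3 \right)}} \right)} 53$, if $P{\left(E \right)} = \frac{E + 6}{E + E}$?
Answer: $-318$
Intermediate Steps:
$P{\left(E \right)} = \frac{6 + E}{2 E}$
$v{\left(N \right)} = -6$ ($v{\left(N \right)} = -7 + \frac{N + N}{N + N} = -7 + \frac{2 N}{2 N} = -7 + 2 N \frac{1}{2 N} = -7 + 1 = -6$)
$v{\left(\frac{1}{-9 + P{\left(-3 \right)}} \right)} 53 = \left(-6\right) 53 = -318$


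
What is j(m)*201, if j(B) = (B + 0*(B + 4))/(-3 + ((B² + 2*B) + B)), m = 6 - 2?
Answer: 804/25 ≈ 32.160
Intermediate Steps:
m = 4
j(B) = B/(-3 + B² + 3*B) (j(B) = (B + 0*(4 + B))/(-3 + (B² + 3*B)) = (B + 0)/(-3 + B² + 3*B) = B/(-3 + B² + 3*B))
j(m)*201 = (4/(-3 + 4² + 3*4))*201 = (4/(-3 + 16 + 12))*201 = (4/25)*201 = 804/25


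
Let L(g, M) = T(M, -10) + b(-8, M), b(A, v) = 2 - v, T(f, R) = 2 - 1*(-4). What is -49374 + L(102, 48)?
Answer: -49414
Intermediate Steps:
T(f, R) = 6 (T(f, R) = 2 + 4 = 6)
L(g, M) = 8 - M (L(g, M) = 6 + (2 - M) = 8 - M)
-49374 + L(102, 48) = -49374 + (8 - 1*48) = -49374 + (8 - 48) = -49374 - 40 = -49414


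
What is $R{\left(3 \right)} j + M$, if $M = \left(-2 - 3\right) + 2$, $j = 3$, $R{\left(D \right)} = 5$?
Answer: $12$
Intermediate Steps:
$M = -3$ ($M = -5 + 2 = -3$)
$R{\left(3 \right)} j + M = 5 \cdot 3 - 3 = 15 - 3 = 12$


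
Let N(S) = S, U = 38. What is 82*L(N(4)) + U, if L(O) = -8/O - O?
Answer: -454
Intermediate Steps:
L(O) = -O - 8/O
82*L(N(4)) + U = 82*(-1*4 - 8/4) + 38 = 82*(-4 - 8*¼) + 38 = 82*(-4 - 2) + 38 = 82*(-6) + 38 = -492 + 38 = -454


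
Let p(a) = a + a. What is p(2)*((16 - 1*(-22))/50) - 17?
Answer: -349/25 ≈ -13.960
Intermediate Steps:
p(a) = 2*a
p(2)*((16 - 1*(-22))/50) - 17 = (2*2)*((16 - 1*(-22))/50) - 17 = 4*((16 + 22)*(1/50)) - 17 = 4*(38*(1/50)) - 17 = 4*(19/25) - 17 = 76/25 - 17 = -349/25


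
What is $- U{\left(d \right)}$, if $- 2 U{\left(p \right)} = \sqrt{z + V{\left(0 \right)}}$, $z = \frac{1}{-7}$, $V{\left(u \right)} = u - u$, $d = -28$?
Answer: $\frac{i \sqrt{7}}{14} \approx 0.18898 i$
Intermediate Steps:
$V{\left(u \right)} = 0$
$z = - \frac{1}{7} \approx -0.14286$
$U{\left(p \right)} = - \frac{i \sqrt{7}}{14}$ ($U{\left(p \right)} = - \frac{\sqrt{- \frac{1}{7} + 0}}{2} = - \frac{\sqrt{- \frac{1}{7}}}{2} = - \frac{\frac{1}{7} i \sqrt{7}}{2} = - \frac{i \sqrt{7}}{14}$)
$- U{\left(d \right)} = - \frac{\left(-1\right) i \sqrt{7}}{14} = \frac{i \sqrt{7}}{14}$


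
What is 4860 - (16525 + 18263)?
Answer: -29928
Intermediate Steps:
4860 - (16525 + 18263) = 4860 - 1*34788 = 4860 - 34788 = -29928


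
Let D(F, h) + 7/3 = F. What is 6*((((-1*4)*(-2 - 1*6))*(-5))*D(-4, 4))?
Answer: 6080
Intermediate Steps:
D(F, h) = -7/3 + F
6*((((-1*4)*(-2 - 1*6))*(-5))*D(-4, 4)) = 6*((((-1*4)*(-2 - 1*6))*(-5))*(-7/3 - 4)) = 6*((-4*(-2 - 6)*(-5))*(-19/3)) = 6*((-4*(-8)*(-5))*(-19/3)) = 6*((32*(-5))*(-19/3)) = 6*(-160*(-19/3)) = 6*(3040/3) = 6080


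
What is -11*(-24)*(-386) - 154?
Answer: -102058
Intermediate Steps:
-11*(-24)*(-386) - 154 = 264*(-386) - 154 = -101904 - 154 = -102058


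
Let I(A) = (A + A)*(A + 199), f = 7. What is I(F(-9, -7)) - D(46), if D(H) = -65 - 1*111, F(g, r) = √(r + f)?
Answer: 176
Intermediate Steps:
F(g, r) = √(7 + r) (F(g, r) = √(r + 7) = √(7 + r))
D(H) = -176 (D(H) = -65 - 111 = -176)
I(A) = 2*A*(199 + A) (I(A) = (2*A)*(199 + A) = 2*A*(199 + A))
I(F(-9, -7)) - D(46) = 2*√(7 - 7)*(199 + √(7 - 7)) - 1*(-176) = 2*√0*(199 + √0) + 176 = 2*0*(199 + 0) + 176 = 2*0*199 + 176 = 0 + 176 = 176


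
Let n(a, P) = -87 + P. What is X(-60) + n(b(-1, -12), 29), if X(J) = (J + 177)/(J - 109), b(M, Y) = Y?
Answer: -763/13 ≈ -58.692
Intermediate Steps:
X(J) = (177 + J)/(-109 + J)
X(-60) + n(b(-1, -12), 29) = (177 - 60)/(-109 - 60) + (-87 + 29) = 117/(-169) - 58 = -1/169*117 - 58 = -9/13 - 58 = -763/13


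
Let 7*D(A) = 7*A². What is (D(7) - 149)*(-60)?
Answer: 6000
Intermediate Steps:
D(A) = A² (D(A) = (7*A²)/7 = A²)
(D(7) - 149)*(-60) = (7² - 149)*(-60) = (49 - 149)*(-60) = -100*(-60) = 6000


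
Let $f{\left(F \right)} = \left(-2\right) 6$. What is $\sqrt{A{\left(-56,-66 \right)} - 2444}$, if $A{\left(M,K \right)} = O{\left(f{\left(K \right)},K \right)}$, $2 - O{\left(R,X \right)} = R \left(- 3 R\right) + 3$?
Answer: $i \sqrt{2013} \approx 44.866 i$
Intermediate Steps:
$f{\left(F \right)} = -12$
$O{\left(R,X \right)} = -1 + 3 R^{2}$ ($O{\left(R,X \right)} = 2 - \left(R \left(- 3 R\right) + 3\right) = 2 - \left(- 3 R^{2} + 3\right) = 2 - \left(3 - 3 R^{2}\right) = 2 + \left(-3 + 3 R^{2}\right) = -1 + 3 R^{2}$)
$A{\left(M,K \right)} = 431$ ($A{\left(M,K \right)} = -1 + 3 \left(-12\right)^{2} = -1 + 3 \cdot 144 = -1 + 432 = 431$)
$\sqrt{A{\left(-56,-66 \right)} - 2444} = \sqrt{431 - 2444} = \sqrt{-2013} = i \sqrt{2013}$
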